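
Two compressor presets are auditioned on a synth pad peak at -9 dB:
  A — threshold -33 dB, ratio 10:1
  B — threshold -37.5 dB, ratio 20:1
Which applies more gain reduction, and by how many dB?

B, by 5.475 dB

A: GR = 24 − 24/10 = 21.6 dB.
B: GR = 28.5 − 28.5/20 = 27.075 dB.
B reduces 5.475 dB more.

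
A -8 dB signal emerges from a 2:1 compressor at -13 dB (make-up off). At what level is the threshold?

Input is 10 dB above T (since output overshoot × R = input overshoot: (-13 − T)·2 = -8 − T gives T = -18 dB).
Check: -18 + (-8 − (-18))/2 = -18 + 5 = -13 dB. ✓

-18 dB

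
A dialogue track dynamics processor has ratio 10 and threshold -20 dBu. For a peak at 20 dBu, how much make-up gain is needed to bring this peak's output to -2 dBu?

Without make-up, output = threshold + overshoot/10 = -20 + 4 = -16 dBu.
Gap to target: 14 dB.

14 dB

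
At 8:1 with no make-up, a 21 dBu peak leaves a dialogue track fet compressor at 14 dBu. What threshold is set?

13 dBu

Gain reduction = 21 − 14 = 7 dB; output overshoot = GR / (R − 1) = 7 / 7 = 1 dB.
Threshold = output − output overshoot = 14 − 1 = 13 dBu.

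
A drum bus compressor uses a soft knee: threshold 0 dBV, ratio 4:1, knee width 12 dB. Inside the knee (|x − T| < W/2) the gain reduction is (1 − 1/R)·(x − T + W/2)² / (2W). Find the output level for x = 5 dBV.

x − T + W/2 = 5 − 0 + 6 = 11.
GR = (1 − 1/4) × 11² / 24 = 0.75 × 121 / 24 = 3.78125 dB.
Output = 5 − 3.78125 = 1.21875 dBV.

1.21875 dBV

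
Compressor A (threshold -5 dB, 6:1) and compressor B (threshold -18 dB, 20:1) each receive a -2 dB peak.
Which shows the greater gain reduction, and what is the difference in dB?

B, by 12.7 dB

A: overshoot 3 dB → output overshoot 0.5 dB → GR 2.5 dB.
B: overshoot 16 dB → output overshoot 0.8 dB → GR 15.2 dB.
B reduces 12.7 dB more.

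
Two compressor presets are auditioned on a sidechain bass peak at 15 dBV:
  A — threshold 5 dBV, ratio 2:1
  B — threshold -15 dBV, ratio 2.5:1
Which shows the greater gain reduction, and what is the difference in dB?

B, by 13 dB

A: 10 dB over, compressed to 5 dB over, so 5 dB of GR.
B: 30 dB over, compressed to 12 dB over, so 18 dB of GR.
Difference: 13 dB in favour of B.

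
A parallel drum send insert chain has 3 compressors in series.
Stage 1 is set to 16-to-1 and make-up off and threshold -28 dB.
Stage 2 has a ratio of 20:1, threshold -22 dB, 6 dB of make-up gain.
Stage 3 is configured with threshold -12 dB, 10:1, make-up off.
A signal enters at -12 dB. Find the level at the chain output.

Stage 1: overshoot 16 dB → 16/16 = 1 dB → -27 dB.
Stage 2: -27 dB ≤ -22 dB, so stage 2 doesn't engage; make-up brings it to -21 dB.
Stage 3: -21 dB is at or below the -12 dB threshold — no compression; output -21 dB.

-21 dB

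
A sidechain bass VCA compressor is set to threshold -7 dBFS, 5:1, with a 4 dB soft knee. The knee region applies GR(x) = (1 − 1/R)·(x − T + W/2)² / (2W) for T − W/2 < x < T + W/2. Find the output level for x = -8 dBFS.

x − T + W/2 = -8 − (-7) + 2 = 1.
GR = (1 − 1/5) × 1² / 8 = 0.8 × 1 / 8 = 0.1 dB.
Output = -8 − 0.1 = -8.1 dBFS.

-8.1 dBFS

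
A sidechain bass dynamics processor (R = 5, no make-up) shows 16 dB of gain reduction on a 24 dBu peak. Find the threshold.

4 dBu

Let T be the threshold. Output overshoot = (input overshoot)/R, so 8 − T = (24 − T)/5.
5·(8 − T) = 24 − T → 4·T = 40 − 24 = 16.
T = 16/4 = 4 dBu.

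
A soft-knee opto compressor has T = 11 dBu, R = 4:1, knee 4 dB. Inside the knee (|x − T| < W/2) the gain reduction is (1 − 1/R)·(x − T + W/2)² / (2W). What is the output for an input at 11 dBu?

10.625 dBu

x − T + W/2 = 11 − 11 + 2 = 2.
GR = (1 − 1/4) × 2² / 8 = 0.75 × 4 / 8 = 0.375 dB.
Output = 11 − 0.375 = 10.625 dBu.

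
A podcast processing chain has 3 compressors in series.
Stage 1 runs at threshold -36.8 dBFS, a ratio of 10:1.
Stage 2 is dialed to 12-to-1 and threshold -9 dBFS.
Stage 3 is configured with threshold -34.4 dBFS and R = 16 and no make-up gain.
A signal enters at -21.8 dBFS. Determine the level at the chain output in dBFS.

-35.3 dBFS

Stage 1: 15 dB above -36.8 dBFS, reduced 10:1 to 1.5 dB above → -35.3 dBFS.
Stage 2: below threshold (-35.3 ≤ -9); passes unchanged; output -35.3 dBFS.
Stage 3: -35.3 dBFS is at or below the -34.4 dBFS threshold — no compression; output -35.3 dBFS.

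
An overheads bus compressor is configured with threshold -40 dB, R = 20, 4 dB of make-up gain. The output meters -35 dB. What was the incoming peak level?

Before make-up, the level was -35 − 4 = -39 dB.
Post-compression overshoot = -39 − (-40) = 1 dB.
Input overshoot = R × output overshoot = 20 dB → input = -40 + 20 = -20 dB.

-20 dB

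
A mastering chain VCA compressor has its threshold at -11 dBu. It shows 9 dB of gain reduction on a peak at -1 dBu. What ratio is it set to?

Input overshoot = -1 − (-11) = 10 dB.
Output overshoot = 10 − 9 = 1 dB.
Ratio = input overshoot / output overshoot = 10 / 1 = 10.

10:1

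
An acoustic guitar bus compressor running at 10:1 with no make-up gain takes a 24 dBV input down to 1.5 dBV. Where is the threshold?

-1 dBV

Gain reduction = 24 − 1.5 = 22.5 dB; output overshoot = GR / (R − 1) = 22.5 / 9 = 2.5 dB.
Threshold = output − output overshoot = 1.5 − 2.5 = -1 dBV.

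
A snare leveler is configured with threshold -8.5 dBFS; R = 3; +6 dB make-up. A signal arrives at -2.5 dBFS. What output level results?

-0.5 dBFS

Overshoot: -2.5 − (-8.5) = 6 dB.
The 6 dB excess becomes 2 dB after 3:1 reduction.
So the level is -8.5 + 2 = -6.5 dBFS; make-up adds 6 dB, giving -0.5 dBFS.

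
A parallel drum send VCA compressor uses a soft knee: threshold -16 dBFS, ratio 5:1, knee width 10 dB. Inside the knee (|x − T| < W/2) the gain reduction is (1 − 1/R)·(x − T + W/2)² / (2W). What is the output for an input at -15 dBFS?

-16.44 dBFS

x − T + W/2 = -15 − (-16) + 5 = 6.
GR = (1 − 1/5) × 6² / 20 = 0.8 × 36 / 20 = 1.44 dB.
Output = -15 − 1.44 = -16.44 dBFS.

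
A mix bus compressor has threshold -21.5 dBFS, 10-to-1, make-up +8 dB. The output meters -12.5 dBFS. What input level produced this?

-11.5 dBFS

Before make-up, the level was -12.5 − 8 = -20.5 dBFS.
The compressed level sits -20.5 − (-21.5) = 1 dB over threshold.
Undo the ratio: input overshoot = 1 × 10 = 10 dB, giving input = -11.5 dBFS.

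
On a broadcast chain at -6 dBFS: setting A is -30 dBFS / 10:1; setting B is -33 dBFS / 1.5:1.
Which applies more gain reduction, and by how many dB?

A, by 12.6 dB

A: GR = 24 − 24/10 = 21.6 dB.
B: GR = 27 − 27/1.5 = 9 dB.
A reduces 12.6 dB more.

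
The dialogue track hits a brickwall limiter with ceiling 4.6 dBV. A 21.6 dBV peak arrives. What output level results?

4.6 dBV

A brickwall limiter is an ∞:1 compressor: any input above the ceiling is clamped to 4.6 dBV.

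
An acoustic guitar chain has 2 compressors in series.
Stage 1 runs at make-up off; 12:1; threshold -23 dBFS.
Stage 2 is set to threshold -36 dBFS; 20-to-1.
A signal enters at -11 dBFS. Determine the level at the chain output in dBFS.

-35.3 dBFS

Stage 1: 12 dB above -23 dBFS, reduced 12:1 to 1 dB above → -22 dBFS.
Stage 2: -22 dBFS is 14 dB over -36 dBFS; at 20:1 that becomes 0.7 dB over, giving -35.3 dBFS.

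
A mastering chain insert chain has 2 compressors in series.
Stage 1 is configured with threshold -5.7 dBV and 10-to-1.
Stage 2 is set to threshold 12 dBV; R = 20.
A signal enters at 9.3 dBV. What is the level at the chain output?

Stage 1: 15 dB above -5.7 dBV, reduced 10:1 to 1.5 dB above → -4.2 dBV.
Stage 2: below threshold (-4.2 ≤ 12); passes unchanged; output -4.2 dBV.

-4.2 dBV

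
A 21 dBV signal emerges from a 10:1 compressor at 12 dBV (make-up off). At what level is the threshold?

11 dBV

Input is 10 dB above T (since output overshoot × R = input overshoot: (12 − T)·10 = 21 − T gives T = 11 dBV).
Check: 11 + (21 − 11)/10 = 11 + 1 = 12 dBV. ✓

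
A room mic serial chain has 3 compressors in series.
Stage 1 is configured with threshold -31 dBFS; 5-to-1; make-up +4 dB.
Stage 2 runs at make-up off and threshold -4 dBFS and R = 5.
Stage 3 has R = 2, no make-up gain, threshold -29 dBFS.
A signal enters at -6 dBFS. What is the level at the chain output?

Stage 1: 25 dB above -31 dBFS, reduced 5:1 to 5 dB above → -26 dBFS; +4 dB make-up → -22 dBFS.
Stage 2: -22 dBFS is at or below the -4 dBFS threshold — no compression; output -22 dBFS.
Stage 3: 7 dB above -29 dBFS, reduced 2:1 to 3.5 dB above → -25.5 dBFS.

-25.5 dBFS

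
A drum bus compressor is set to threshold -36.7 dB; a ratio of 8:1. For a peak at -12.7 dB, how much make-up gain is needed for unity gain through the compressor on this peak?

The peak compresses to -36.7 + 24/8 = -33.7 dB.
To reach -12.7 dB requires -12.7 − (-33.7) = 21 dB of make-up.

21 dB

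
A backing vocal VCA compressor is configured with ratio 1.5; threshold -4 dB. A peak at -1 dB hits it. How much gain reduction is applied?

-1 dB exceeds the threshold by 3 dB.
At 1.5:1, output sits 3/1.5 = 2 dB above threshold.
Gain reduction = 3 − 2 = 1 dB.

1 dB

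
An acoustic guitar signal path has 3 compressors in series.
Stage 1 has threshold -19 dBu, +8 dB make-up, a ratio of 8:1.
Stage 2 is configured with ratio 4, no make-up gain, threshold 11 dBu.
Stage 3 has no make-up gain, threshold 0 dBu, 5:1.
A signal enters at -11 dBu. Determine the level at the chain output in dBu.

Stage 1: -11 dBu is 8 dB over -19 dBu; at 8:1 that becomes 1 dB over, giving -18 dBu; +8 dB make-up → -10 dBu.
Stage 2: below threshold (-10 ≤ 11); passes unchanged; output -10 dBu.
Stage 3: below threshold (-10 ≤ 0); passes unchanged; output -10 dBu.

-10 dBu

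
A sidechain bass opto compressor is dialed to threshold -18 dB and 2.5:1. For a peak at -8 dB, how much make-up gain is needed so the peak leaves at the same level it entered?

Overshoot 10 dB → 10/2.5 = 4 dB after compression, so the compressed level is -18 + 4 = -14 dB.
Make-up = target − compressed = -8 − (-14) = 6 dB.

6 dB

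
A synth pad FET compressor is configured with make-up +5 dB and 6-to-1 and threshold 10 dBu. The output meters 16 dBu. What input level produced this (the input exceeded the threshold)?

Before make-up, the level was 16 − 5 = 11 dBu.
That's 1 dB above the 10 dBu threshold.
Input overshoot = R × output overshoot = 6 dB → input = 10 + 6 = 16 dBu.

16 dBu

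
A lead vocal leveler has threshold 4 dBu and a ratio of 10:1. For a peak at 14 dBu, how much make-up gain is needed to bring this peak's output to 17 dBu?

The peak compresses to 4 + 10/10 = 5 dBu.
To reach 17 dBu requires 17 − 5 = 12 dB of make-up.

12 dB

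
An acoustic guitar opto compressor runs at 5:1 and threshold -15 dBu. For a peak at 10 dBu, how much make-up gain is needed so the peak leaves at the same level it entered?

The peak compresses to -15 + 25/5 = -10 dBu.
To reach 10 dBu requires 10 − (-10) = 20 dB of make-up.

20 dB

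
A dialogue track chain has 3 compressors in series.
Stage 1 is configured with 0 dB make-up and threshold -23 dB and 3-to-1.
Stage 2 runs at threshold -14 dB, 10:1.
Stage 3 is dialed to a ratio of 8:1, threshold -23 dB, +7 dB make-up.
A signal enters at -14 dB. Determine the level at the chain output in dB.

Stage 1: 9 dB above -23 dB, reduced 3:1 to 3 dB above → -20 dB.
Stage 2: -20 dB ≤ -14 dB, so stage 2 doesn't engage; output -20 dB.
Stage 3: 3 dB above -23 dB, reduced 8:1 to 0.375 dB above → -22.625 dB; +7 dB make-up → -15.625 dB.

-15.625 dB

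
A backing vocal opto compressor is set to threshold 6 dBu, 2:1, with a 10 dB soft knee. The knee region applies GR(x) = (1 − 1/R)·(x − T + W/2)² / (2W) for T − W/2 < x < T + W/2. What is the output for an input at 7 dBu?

x − T + W/2 = 7 − 6 + 5 = 6.
GR = (1 − 1/2) × 6² / 20 = 0.5 × 36 / 20 = 0.9 dB.
Output = 7 − 0.9 = 6.1 dBu.

6.1 dBu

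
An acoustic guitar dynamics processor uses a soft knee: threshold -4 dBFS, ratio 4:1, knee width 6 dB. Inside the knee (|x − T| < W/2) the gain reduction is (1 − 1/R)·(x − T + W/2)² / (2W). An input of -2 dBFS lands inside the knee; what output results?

x − T + W/2 = -2 − (-4) + 3 = 5.
GR = (1 − 1/4) × 5² / 12 = 0.75 × 25 / 12 = 1.5625 dB.
Output = -2 − 1.5625 = -3.5625 dBFS.

-3.5625 dBFS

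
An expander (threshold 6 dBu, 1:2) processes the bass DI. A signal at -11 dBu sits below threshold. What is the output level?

-28 dBu

Below threshold, a 1:2 expander applies gain = (2−1)×(T − x) of attenuation.
(2−1) × 17 = 17 dB, so output = -11 − 17 = -28 dBu.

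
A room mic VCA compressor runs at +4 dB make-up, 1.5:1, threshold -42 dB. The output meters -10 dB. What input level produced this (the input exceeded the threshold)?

Stripping the +4 dB make-up gives -14 dB at the gain stage.
The compressed level sits -14 − (-42) = 28 dB over threshold.
Input overshoot = R × output overshoot = 42 dB → input = -42 + 42 = 0 dB.

0 dB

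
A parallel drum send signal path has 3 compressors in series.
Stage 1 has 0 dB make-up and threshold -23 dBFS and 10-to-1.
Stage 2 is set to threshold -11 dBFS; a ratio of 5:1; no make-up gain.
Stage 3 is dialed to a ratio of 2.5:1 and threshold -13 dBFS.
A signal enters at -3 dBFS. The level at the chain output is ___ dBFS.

Stage 1: 20 dB above -23 dBFS, reduced 10:1 to 2 dB above → -21 dBFS.
Stage 2: -21 dBFS is at or below the -11 dBFS threshold — no compression; output -21 dBFS.
Stage 3: -21 dBFS ≤ -13 dBFS, so stage 3 doesn't engage; output -21 dBFS.

-21 dBFS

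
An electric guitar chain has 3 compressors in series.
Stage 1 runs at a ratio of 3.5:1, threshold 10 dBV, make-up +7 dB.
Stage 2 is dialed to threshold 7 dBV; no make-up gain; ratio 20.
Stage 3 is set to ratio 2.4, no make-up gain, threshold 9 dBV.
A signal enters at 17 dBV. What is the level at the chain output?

7.6 dBV

Stage 1: overshoot 7 dB → 7/3.5 = 2 dB → 12 dBV; +7 dB make-up → 19 dBV.
Stage 2: 19 dBV is 12 dB over 7 dBV; at 20:1 that becomes 0.6 dB over, giving 7.6 dBV.
Stage 3: 7.6 dBV ≤ 9 dBV, so stage 3 doesn't engage; output 7.6 dBV.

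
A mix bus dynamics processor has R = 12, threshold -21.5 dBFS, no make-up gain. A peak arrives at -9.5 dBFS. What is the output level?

-9.5 dBFS sits 12 dB over threshold.
12:1 compression reduces that to 12/12 = 1 dB over.
That puts the output at -20.5 dBFS.

-20.5 dBFS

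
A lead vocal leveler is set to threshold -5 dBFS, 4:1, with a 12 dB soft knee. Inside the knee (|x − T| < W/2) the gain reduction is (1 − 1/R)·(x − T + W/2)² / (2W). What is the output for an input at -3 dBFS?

-5 dBFS

x − T + W/2 = -3 − (-5) + 6 = 8.
GR = (1 − 1/4) × 8² / 24 = 0.75 × 64 / 24 = 2 dB.
Output = -3 − 2 = -5 dBFS.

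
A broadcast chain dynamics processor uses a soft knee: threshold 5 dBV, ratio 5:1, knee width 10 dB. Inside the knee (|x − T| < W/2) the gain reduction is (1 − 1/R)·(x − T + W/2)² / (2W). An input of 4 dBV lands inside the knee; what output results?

3.36 dBV

x − T + W/2 = 4 − 5 + 5 = 4.
GR = (1 − 1/5) × 4² / 20 = 0.8 × 16 / 20 = 0.64 dB.
Output = 4 − 0.64 = 3.36 dBV.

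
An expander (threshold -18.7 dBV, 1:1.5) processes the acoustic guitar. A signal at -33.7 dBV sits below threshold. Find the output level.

-41.2 dBV

The input is 15 dB below the -18.7 dBV threshold.
A 1:1.5 expander multiplies undershoot by 1.5: 15 × 1.5 = 22.5 dB below threshold.
Output = -18.7 − 22.5 = -41.2 dBV.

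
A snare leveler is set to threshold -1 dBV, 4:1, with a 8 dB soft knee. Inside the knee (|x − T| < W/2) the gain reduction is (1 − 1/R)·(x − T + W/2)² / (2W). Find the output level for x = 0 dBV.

x − T + W/2 = 0 − (-1) + 4 = 5.
GR = (1 − 1/4) × 5² / 16 = 0.75 × 25 / 16 = 1.171875 dB.
Output = 0 − 1.171875 = -1.171875 dBV.

-1.171875 dBV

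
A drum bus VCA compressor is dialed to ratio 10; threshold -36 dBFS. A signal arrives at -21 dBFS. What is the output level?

The input is 15 dB above the -36 dBFS threshold.
The 15 dB excess becomes 1.5 dB after 10:1 reduction.
So the level is -36 + 1.5 = -34.5 dBFS.

-34.5 dBFS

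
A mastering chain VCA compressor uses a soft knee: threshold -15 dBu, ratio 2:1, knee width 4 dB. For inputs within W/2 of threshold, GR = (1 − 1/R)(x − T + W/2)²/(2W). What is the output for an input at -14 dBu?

-14.5625 dBu

x − T + W/2 = -14 − (-15) + 2 = 3.
GR = (1 − 1/2) × 3² / 8 = 0.5 × 9 / 8 = 0.5625 dB.
Output = -14 − 0.5625 = -14.5625 dBu.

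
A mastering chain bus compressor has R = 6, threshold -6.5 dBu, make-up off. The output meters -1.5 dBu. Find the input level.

Post-compression overshoot = -1.5 − (-6.5) = 5 dB.
Before 6:1 compression the overshoot was 5 × 6 = 30 dB, so input = -6.5 + 30 = 23.5 dBu.

23.5 dBu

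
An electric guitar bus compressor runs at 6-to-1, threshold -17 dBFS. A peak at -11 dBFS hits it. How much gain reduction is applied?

The signal is 6 dB above threshold.
A 6:1 ratio leaves 1 dB of that excess.
So the signal is attenuated by 6 − 1 = 5 dB.

5 dB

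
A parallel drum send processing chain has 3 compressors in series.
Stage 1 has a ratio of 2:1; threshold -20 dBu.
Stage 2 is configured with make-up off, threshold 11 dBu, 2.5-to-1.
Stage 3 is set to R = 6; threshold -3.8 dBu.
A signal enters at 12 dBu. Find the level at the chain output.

Stage 1: overshoot 32 dB → 32/2 = 16 dB → -4 dBu.
Stage 2: -4 dBu ≤ 11 dBu, so stage 2 doesn't engage; output -4 dBu.
Stage 3: below threshold (-4 ≤ -3.8); passes unchanged; output -4 dBu.

-4 dBu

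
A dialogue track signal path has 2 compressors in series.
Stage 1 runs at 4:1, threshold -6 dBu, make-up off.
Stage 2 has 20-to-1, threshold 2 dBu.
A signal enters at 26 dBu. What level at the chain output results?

Stage 1: 32 dB above -6 dBu, reduced 4:1 to 8 dB above → 2 dBu.
Stage 2: 2 dBu is at or below the 2 dBu threshold — no compression; output 2 dBu.

2 dBu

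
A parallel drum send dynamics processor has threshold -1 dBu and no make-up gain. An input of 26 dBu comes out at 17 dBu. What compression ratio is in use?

Input overshoot = 26 − (-1) = 27 dB; output overshoot = 17 − (-1) = 18 dB.
Ratio = 27 / 18 = 1.5.

1.5:1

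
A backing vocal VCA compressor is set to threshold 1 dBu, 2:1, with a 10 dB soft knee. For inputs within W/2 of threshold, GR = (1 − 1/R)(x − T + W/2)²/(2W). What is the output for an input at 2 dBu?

x − T + W/2 = 2 − 1 + 5 = 6.
GR = (1 − 1/2) × 6² / 20 = 0.5 × 36 / 20 = 0.9 dB.
Output = 2 − 0.9 = 1.1 dBu.

1.1 dBu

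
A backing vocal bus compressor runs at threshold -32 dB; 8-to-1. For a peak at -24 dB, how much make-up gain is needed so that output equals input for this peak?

Overshoot 8 dB → 8/8 = 1 dB after compression, so the compressed level is -32 + 1 = -31 dB.
Make-up = target − compressed = -24 − (-31) = 7 dB.

7 dB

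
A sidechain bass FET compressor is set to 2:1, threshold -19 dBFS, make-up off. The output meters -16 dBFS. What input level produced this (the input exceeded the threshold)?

That's 3 dB above the -19 dBFS threshold.
Input overshoot = R × output overshoot = 6 dB → input = -19 + 6 = -13 dBFS.

-13 dBFS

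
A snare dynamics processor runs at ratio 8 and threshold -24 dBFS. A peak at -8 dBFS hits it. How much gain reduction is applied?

-8 dBFS exceeds the threshold by 16 dB.
A 8:1 ratio leaves 2 dB of that excess.
So the signal is attenuated by 16 − 2 = 14 dB.

14 dB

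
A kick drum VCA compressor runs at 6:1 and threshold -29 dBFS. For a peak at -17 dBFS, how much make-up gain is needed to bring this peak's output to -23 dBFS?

Without make-up, output = threshold + overshoot/6 = -29 + 2 = -27 dBFS.
Gap to target: 4 dB.

4 dB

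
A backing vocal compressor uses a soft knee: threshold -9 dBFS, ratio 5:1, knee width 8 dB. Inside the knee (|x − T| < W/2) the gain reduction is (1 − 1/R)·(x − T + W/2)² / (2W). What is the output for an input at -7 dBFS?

x − T + W/2 = -7 − (-9) + 4 = 6.
GR = (1 − 1/5) × 6² / 16 = 0.8 × 36 / 16 = 1.8 dB.
Output = -7 − 1.8 = -8.8 dBFS.

-8.8 dBFS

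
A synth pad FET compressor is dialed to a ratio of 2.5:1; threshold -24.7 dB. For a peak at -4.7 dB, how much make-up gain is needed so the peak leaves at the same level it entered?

12 dB

Without make-up, output = threshold + overshoot/2.5 = -24.7 + 8 = -16.7 dB.
Gap to target: 12 dB.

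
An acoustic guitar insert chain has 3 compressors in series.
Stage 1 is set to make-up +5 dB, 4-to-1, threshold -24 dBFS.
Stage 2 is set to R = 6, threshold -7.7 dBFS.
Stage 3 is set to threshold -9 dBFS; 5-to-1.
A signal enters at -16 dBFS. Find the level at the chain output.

Stage 1: overshoot 8 dB → 8/4 = 2 dB → -22 dBFS; +5 dB make-up → -17 dBFS.
Stage 2: -17 dBFS ≤ -7.7 dBFS, so stage 2 doesn't engage; output -17 dBFS.
Stage 3: below threshold (-17 ≤ -9); passes unchanged; output -17 dBFS.

-17 dBFS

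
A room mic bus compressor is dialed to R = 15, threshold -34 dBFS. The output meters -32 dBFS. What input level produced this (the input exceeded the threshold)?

-4 dBFS

The compressed level sits -32 − (-34) = 2 dB over threshold.
Input overshoot = R × output overshoot = 30 dB → input = -34 + 30 = -4 dBFS.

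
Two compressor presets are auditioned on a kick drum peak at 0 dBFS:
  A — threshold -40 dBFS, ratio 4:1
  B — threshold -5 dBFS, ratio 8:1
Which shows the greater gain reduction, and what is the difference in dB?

A: overshoot 40 dB → output overshoot 10 dB → GR 30 dB.
B: overshoot 5 dB → output overshoot 0.625 dB → GR 4.375 dB.
Difference: 25.625 dB in favour of A.

A, by 25.625 dB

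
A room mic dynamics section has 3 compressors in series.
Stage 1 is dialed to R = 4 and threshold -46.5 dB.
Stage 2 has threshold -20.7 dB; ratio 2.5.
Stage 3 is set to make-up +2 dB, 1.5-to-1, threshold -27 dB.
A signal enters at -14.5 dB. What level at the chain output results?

-36.5 dB

Stage 1: 32 dB above -46.5 dB, reduced 4:1 to 8 dB above → -38.5 dB.
Stage 2: -38.5 dB ≤ -20.7 dB, so stage 2 doesn't engage; output -38.5 dB.
Stage 3: below threshold (-38.5 ≤ -27); passes unchanged; make-up brings it to -36.5 dB.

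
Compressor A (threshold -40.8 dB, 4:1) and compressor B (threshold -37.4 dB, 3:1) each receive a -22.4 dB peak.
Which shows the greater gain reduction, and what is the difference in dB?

A, by 3.8 dB

A: overshoot 18.4 dB → output overshoot 4.6 dB → GR 13.8 dB.
B: overshoot 15 dB → output overshoot 5 dB → GR 10 dB.
Difference: 3.8 dB in favour of A.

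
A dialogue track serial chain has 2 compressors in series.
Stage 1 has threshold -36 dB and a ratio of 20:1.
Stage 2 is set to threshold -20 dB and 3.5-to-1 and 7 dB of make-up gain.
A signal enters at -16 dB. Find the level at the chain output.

-28 dB

Stage 1: -16 dB is 20 dB over -36 dB; at 20:1 that becomes 1 dB over, giving -35 dB.
Stage 2: below threshold (-35 ≤ -20); passes unchanged; make-up brings it to -28 dB.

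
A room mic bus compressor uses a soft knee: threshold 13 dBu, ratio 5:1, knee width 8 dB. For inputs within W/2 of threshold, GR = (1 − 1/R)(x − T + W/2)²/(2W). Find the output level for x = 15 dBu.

13.2 dBu

x − T + W/2 = 15 − 13 + 4 = 6.
GR = (1 − 1/5) × 6² / 16 = 0.8 × 36 / 16 = 1.8 dB.
Output = 15 − 1.8 = 13.2 dBu.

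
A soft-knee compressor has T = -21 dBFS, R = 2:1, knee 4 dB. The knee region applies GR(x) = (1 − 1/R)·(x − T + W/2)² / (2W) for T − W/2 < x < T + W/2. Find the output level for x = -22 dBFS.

x − T + W/2 = -22 − (-21) + 2 = 1.
GR = (1 − 1/2) × 1² / 8 = 0.5 × 1 / 8 = 0.0625 dB.
Output = -22 − 0.0625 = -22.0625 dBFS.

-22.0625 dBFS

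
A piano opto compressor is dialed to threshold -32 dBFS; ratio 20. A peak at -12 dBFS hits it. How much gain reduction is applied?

19 dB

-12 dBFS exceeds the threshold by 20 dB.
After 20:1 compression the overshoot becomes 20/20 = 1 dB.
Gain reduction = 20 − 1 = 19 dB.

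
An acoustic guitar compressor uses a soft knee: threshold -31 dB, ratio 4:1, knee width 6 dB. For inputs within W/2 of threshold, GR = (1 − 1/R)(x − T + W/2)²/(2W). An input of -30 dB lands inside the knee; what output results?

-31 dB

x − T + W/2 = -30 − (-31) + 3 = 4.
GR = (1 − 1/4) × 4² / 12 = 0.75 × 16 / 12 = 1 dB.
Output = -30 − 1 = -31 dB.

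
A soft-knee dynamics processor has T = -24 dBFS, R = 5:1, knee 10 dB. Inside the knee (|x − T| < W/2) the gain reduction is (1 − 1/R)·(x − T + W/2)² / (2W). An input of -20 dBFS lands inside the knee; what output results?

x − T + W/2 = -20 − (-24) + 5 = 9.
GR = (1 − 1/5) × 9² / 20 = 0.8 × 81 / 20 = 3.24 dB.
Output = -20 − 3.24 = -23.24 dBFS.

-23.24 dBFS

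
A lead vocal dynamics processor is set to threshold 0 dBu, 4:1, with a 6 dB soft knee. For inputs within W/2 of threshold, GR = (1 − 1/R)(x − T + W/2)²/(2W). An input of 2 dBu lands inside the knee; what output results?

0.4375 dBu

x − T + W/2 = 2 − 0 + 3 = 5.
GR = (1 − 1/4) × 5² / 12 = 0.75 × 25 / 12 = 1.5625 dB.
Output = 2 − 1.5625 = 0.4375 dBu.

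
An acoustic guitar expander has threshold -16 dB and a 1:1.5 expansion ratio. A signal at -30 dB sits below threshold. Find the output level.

-37 dB

The input is 14 dB below the -16 dB threshold.
A 1:1.5 expander multiplies undershoot by 1.5: 14 × 1.5 = 21 dB below threshold.
Output = -16 − 21 = -37 dB.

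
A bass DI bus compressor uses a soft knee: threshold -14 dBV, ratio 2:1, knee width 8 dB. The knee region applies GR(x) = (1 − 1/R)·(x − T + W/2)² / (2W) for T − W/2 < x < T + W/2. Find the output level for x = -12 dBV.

-13.125 dBV

x − T + W/2 = -12 − (-14) + 4 = 6.
GR = (1 − 1/2) × 6² / 16 = 0.5 × 36 / 16 = 1.125 dB.
Output = -12 − 1.125 = -13.125 dBV.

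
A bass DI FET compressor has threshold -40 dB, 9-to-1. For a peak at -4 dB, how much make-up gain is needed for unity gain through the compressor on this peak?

32 dB

The peak compresses to -40 + 36/9 = -36 dB.
To reach -4 dB requires -4 − (-36) = 32 dB of make-up.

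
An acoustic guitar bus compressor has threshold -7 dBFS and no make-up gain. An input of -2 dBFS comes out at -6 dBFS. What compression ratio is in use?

5:1

Input overshoot = -2 − (-7) = 5 dB; output overshoot = -6 − (-7) = 1 dB.
Ratio = 5 / 1 = 5.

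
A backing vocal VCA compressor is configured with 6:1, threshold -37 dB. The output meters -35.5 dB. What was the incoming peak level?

The compressed level sits -35.5 − (-37) = 1.5 dB over threshold.
Undo the ratio: input overshoot = 1.5 × 6 = 9 dB, giving input = -28 dB.

-28 dB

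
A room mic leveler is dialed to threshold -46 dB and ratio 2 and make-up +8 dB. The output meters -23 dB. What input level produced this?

Before make-up, the level was -23 − 8 = -31 dB.
That's 15 dB above the -46 dB threshold.
Input overshoot = R × output overshoot = 30 dB → input = -46 + 30 = -16 dB.

-16 dB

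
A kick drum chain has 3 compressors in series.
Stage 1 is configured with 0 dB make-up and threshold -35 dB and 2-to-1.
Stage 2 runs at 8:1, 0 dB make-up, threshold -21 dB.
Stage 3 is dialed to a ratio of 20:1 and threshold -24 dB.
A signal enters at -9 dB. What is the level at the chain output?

Stage 1: 26 dB above -35 dB, reduced 2:1 to 13 dB above → -22 dB.
Stage 2: -22 dB ≤ -21 dB, so stage 2 doesn't engage; output -22 dB.
Stage 3: 2 dB above -24 dB, reduced 20:1 to 0.1 dB above → -23.9 dB.

-23.9 dB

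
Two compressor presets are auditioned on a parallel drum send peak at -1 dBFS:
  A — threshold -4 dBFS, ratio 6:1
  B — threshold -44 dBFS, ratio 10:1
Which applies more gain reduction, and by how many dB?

A: 3 dB over, compressed to 0.5 dB over, so 2.5 dB of GR.
B: 43 dB over, compressed to 4.3 dB over, so 38.7 dB of GR.
Difference: 36.2 dB in favour of B.

B, by 36.2 dB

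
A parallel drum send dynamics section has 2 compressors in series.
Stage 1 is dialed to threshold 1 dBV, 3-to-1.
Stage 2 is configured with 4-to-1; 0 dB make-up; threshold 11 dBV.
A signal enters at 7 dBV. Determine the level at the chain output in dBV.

3 dBV

Stage 1: overshoot 6 dB → 6/3 = 2 dB → 3 dBV.
Stage 2: below threshold (3 ≤ 11); passes unchanged; output 3 dBV.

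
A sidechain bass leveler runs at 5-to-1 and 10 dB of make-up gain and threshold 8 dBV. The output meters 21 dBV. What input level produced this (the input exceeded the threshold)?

Stripping the +10 dB make-up gives 11 dBV at the gain stage.
That's 3 dB above the 8 dBV threshold.
Undo the ratio: input overshoot = 3 × 5 = 15 dB, giving input = 23 dBV.

23 dBV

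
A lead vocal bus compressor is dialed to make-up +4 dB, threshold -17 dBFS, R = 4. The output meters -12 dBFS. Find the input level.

Remove make-up: -12 − 4 = -16 dBFS.
That's 1 dB above the -17 dBFS threshold.
Input overshoot = R × output overshoot = 4 dB → input = -17 + 4 = -13 dBFS.

-13 dBFS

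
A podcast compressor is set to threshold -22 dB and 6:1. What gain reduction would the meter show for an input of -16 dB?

-16 dB exceeds the threshold by 6 dB.
A 6:1 ratio leaves 1 dB of that excess.
So the signal is attenuated by 6 − 1 = 5 dB.

5 dB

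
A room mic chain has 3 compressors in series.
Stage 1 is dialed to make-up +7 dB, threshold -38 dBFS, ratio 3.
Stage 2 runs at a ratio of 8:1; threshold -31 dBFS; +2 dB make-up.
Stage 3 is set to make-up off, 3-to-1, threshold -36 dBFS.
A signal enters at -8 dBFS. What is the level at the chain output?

-33.25 dBFS

Stage 1: 30 dB above -38 dBFS, reduced 3:1 to 10 dB above → -28 dBFS; +7 dB make-up → -21 dBFS.
Stage 2: -21 dBFS is 10 dB over -31 dBFS; at 8:1 that becomes 1.25 dB over, giving -29.75 dBFS; +2 dB make-up → -27.75 dBFS.
Stage 3: -27.75 dBFS is 8.25 dB over -36 dBFS; at 3:1 that becomes 2.75 dB over, giving -33.25 dBFS.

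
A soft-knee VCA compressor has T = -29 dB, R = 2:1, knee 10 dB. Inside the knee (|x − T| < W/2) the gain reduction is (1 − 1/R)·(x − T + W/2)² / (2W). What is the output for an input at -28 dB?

x − T + W/2 = -28 − (-29) + 5 = 6.
GR = (1 − 1/2) × 6² / 20 = 0.5 × 36 / 20 = 0.9 dB.
Output = -28 − 0.9 = -28.9 dB.

-28.9 dB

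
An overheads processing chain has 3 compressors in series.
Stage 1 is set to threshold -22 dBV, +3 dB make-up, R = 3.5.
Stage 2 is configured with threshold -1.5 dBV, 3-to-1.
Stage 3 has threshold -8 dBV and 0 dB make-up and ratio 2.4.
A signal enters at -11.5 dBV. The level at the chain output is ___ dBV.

-16 dBV

Stage 1: -11.5 dBV is 10.5 dB over -22 dBV; at 3.5:1 that becomes 3 dB over, giving -19 dBV; +3 dB make-up → -16 dBV.
Stage 2: -16 dBV is at or below the -1.5 dBV threshold — no compression; output -16 dBV.
Stage 3: -16 dBV is at or below the -8 dBV threshold — no compression; output -16 dBV.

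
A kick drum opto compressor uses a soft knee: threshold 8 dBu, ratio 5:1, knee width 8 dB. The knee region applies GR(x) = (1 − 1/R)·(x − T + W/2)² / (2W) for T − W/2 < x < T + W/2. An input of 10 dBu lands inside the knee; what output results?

8.2 dBu

x − T + W/2 = 10 − 8 + 4 = 6.
GR = (1 − 1/5) × 6² / 16 = 0.8 × 36 / 16 = 1.8 dB.
Output = 10 − 1.8 = 8.2 dBu.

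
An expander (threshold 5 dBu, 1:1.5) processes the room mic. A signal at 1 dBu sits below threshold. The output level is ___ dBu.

-1 dBu

Below threshold, a 1:1.5 expander applies gain = (1.5−1)×(T − x) of attenuation.
(1.5−1) × 4 = 2 dB, so output = 1 − 2 = -1 dBu.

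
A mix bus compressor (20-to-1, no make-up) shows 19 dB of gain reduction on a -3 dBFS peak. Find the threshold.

Let T be the threshold. Output overshoot = (input overshoot)/R, so -22 − T = (-3 − T)/20.
20·(-22 − T) = -3 − T → 19·T = -440 − (-3) = -437.
T = -437/19 = -23 dBFS.

-23 dBFS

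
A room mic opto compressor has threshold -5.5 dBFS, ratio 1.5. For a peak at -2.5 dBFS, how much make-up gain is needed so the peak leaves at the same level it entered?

1 dB

Overshoot 3 dB → 3/1.5 = 2 dB after compression, so the compressed level is -5.5 + 2 = -3.5 dBFS.
Make-up = target − compressed = -2.5 − (-3.5) = 1 dB.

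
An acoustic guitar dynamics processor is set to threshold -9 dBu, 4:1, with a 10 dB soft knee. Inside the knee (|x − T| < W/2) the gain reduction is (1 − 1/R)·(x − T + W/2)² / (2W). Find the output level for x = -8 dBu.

x − T + W/2 = -8 − (-9) + 5 = 6.
GR = (1 − 1/4) × 6² / 20 = 0.75 × 36 / 20 = 1.35 dB.
Output = -8 − 1.35 = -9.35 dBu.

-9.35 dBu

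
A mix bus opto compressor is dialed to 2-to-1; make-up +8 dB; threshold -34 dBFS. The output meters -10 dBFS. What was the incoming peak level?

Remove make-up: -10 − 8 = -18 dBFS.
Post-compression overshoot = -18 − (-34) = 16 dB.
Input overshoot = R × output overshoot = 32 dB → input = -34 + 32 = -2 dBFS.

-2 dBFS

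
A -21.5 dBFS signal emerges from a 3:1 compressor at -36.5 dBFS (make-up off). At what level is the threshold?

Let T be the threshold. Output overshoot = (input overshoot)/R, so -36.5 − T = (-21.5 − T)/3.
3·(-36.5 − T) = -21.5 − T → 2·T = -109.5 − (-21.5) = -88.
T = -88/2 = -44 dBFS.

-44 dBFS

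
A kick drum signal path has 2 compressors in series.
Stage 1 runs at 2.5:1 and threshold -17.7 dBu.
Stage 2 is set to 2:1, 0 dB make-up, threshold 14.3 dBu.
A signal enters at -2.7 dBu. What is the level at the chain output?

-11.7 dBu

Stage 1: overshoot 15 dB → 15/2.5 = 6 dB → -11.7 dBu.
Stage 2: -11.7 dBu is at or below the 14.3 dBu threshold — no compression; output -11.7 dBu.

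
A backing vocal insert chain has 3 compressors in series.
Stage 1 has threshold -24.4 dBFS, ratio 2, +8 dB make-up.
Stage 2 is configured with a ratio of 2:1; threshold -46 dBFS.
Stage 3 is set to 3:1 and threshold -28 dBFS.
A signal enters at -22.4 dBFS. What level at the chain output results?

Stage 1: -22.4 dBFS is 2 dB over -24.4 dBFS; at 2:1 that becomes 1 dB over, giving -23.4 dBFS; +8 dB make-up → -15.4 dBFS.
Stage 2: 30.6 dB above -46 dBFS, reduced 2:1 to 15.3 dB above → -30.7 dBFS.
Stage 3: -30.7 dBFS is at or below the -28 dBFS threshold — no compression; output -30.7 dBFS.

-30.7 dBFS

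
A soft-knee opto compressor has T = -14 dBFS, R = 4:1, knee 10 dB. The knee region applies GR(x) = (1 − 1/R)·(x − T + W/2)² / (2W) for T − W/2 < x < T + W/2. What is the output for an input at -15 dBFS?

x − T + W/2 = -15 − (-14) + 5 = 4.
GR = (1 − 1/4) × 4² / 20 = 0.75 × 16 / 20 = 0.6 dB.
Output = -15 − 0.6 = -15.6 dBFS.

-15.6 dBFS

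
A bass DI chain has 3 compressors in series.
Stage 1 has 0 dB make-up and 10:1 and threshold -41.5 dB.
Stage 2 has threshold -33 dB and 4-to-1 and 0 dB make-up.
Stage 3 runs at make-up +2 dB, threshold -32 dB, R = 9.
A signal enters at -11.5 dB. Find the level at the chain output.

-36.5 dB

Stage 1: 30 dB above -41.5 dB, reduced 10:1 to 3 dB above → -38.5 dB.
Stage 2: -38.5 dB ≤ -33 dB, so stage 2 doesn't engage; output -38.5 dB.
Stage 3: below threshold (-38.5 ≤ -32); passes unchanged; make-up brings it to -36.5 dB.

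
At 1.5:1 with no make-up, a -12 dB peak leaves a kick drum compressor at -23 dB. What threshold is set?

Gain reduction = -12 − (-23) = 11 dB; output overshoot = GR / (R − 1) = 11 / 0.5 = 22 dB.
Threshold = output − output overshoot = -23 − 22 = -45 dB.

-45 dB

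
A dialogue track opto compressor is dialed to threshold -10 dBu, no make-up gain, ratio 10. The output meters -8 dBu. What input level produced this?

That's 2 dB above the -10 dBu threshold.
Input overshoot = R × output overshoot = 20 dB → input = -10 + 20 = 10 dBu.

10 dBu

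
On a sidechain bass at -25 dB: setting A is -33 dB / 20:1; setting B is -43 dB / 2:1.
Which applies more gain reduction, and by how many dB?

A: overshoot 8 dB → output overshoot 0.4 dB → GR 7.6 dB.
B: overshoot 18 dB → output overshoot 9 dB → GR 9 dB.
Difference: 1.4 dB in favour of B.

B, by 1.4 dB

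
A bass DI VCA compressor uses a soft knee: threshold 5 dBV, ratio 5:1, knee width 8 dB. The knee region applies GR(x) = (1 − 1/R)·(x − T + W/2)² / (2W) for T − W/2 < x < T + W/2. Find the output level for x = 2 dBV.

x − T + W/2 = 2 − 5 + 4 = 1.
GR = (1 − 1/5) × 1² / 16 = 0.8 × 1 / 16 = 0.05 dB.
Output = 2 − 0.05 = 1.95 dBV.

1.95 dBV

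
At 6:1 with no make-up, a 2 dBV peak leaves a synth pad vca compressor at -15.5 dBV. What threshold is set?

Gain reduction = 2 − (-15.5) = 17.5 dB; output overshoot = GR / (R − 1) = 17.5 / 5 = 3.5 dB.
Threshold = output − output overshoot = -15.5 − 3.5 = -19 dBV.

-19 dBV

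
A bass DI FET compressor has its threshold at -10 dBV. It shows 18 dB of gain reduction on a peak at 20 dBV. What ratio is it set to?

Input overshoot = 20 − (-10) = 30 dB.
Output overshoot = 30 − 18 = 12 dB.
Ratio = input overshoot / output overshoot = 30 / 12 = 2.5.

2.5:1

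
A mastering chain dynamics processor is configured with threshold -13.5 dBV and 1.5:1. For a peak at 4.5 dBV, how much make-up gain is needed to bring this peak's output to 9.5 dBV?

The peak compresses to -13.5 + 18/1.5 = -1.5 dBV.
To reach 9.5 dBV requires 9.5 − (-1.5) = 11 dB of make-up.

11 dB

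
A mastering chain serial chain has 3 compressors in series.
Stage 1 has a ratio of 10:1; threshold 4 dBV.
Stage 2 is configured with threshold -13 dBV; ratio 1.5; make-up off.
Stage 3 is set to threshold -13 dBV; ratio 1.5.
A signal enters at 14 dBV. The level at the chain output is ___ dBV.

-5 dBV

Stage 1: 14 dBV is 10 dB over 4 dBV; at 10:1 that becomes 1 dB over, giving 5 dBV.
Stage 2: overshoot 18 dB → 18/1.5 = 12 dB → -1 dBV.
Stage 3: -1 dBV is 12 dB over -13 dBV; at 1.5:1 that becomes 8 dB over, giving -5 dBV.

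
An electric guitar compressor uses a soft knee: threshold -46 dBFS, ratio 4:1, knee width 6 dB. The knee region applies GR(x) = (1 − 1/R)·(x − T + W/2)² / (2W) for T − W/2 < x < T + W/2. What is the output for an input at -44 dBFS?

x − T + W/2 = -44 − (-46) + 3 = 5.
GR = (1 − 1/4) × 5² / 12 = 0.75 × 25 / 12 = 1.5625 dB.
Output = -44 − 1.5625 = -45.5625 dBFS.

-45.5625 dBFS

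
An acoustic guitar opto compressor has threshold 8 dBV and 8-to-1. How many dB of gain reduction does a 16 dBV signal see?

The signal is 8 dB above threshold.
A 8:1 ratio leaves 1 dB of that excess.
GR = overshoot in − overshoot out = 8 − 1 = 7 dB.

7 dB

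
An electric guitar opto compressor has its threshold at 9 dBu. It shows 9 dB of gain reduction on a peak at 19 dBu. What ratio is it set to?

10:1

Input overshoot = 19 − 9 = 10 dB.
Output overshoot = 10 − 9 = 1 dB.
Ratio = input overshoot / output overshoot = 10 / 1 = 10.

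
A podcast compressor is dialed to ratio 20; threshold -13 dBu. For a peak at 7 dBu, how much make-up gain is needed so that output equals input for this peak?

Without make-up, output = threshold + overshoot/20 = -13 + 1 = -12 dBu.
Gap to target: 19 dB.

19 dB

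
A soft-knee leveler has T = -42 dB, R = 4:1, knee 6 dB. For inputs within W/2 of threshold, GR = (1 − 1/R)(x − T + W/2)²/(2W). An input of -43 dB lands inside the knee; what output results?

x − T + W/2 = -43 − (-42) + 3 = 2.
GR = (1 − 1/4) × 2² / 12 = 0.75 × 4 / 12 = 0.25 dB.
Output = -43 − 0.25 = -43.25 dB.

-43.25 dB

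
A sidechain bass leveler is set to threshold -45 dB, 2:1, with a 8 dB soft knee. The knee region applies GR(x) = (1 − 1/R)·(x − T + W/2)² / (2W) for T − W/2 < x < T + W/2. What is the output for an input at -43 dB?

x − T + W/2 = -43 − (-45) + 4 = 6.
GR = (1 − 1/2) × 6² / 16 = 0.5 × 36 / 16 = 1.125 dB.
Output = -43 − 1.125 = -44.125 dB.

-44.125 dB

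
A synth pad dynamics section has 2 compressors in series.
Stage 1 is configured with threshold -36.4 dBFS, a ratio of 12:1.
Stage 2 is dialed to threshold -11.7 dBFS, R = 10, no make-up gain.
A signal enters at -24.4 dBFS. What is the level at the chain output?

-35.4 dBFS

Stage 1: -24.4 dBFS is 12 dB over -36.4 dBFS; at 12:1 that becomes 1 dB over, giving -35.4 dBFS.
Stage 2: -35.4 dBFS is at or below the -11.7 dBFS threshold — no compression; output -35.4 dBFS.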